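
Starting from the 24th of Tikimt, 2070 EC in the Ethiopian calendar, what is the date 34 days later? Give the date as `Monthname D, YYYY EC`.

Hidar 28, 2070 EC

The starting date is JDN 2479976; 2479976 + 34 = 2480010.
JDN 2480010 corresponds to Hidar 28, 2070 EC.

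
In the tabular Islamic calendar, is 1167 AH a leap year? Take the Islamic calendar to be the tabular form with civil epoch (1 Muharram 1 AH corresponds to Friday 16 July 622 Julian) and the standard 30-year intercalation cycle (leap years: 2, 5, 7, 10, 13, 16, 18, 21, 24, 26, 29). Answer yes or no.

Year 1167 AH is year 27 of its 30-year cycle; leap positions are 2, 5, 7, 10, 13, 16, 18, 21, 24, 26, 29, so it is a common year (354 days).

no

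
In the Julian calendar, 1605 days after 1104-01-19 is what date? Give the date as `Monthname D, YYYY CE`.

JDN of 1104-01-19 = 2124312.
2124312 + 1605 = 2125917.
JDN 2125917 in the Julian calendar is June 11, 1108 CE.

June 11, 1108 CE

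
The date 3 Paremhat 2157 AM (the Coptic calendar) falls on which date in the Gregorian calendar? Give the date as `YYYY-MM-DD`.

Julian Day Number of the source date = 2612691.
Converting JDN 2612691 to the Gregorian calendar gives 15 March 2441 CE.

2441-03-15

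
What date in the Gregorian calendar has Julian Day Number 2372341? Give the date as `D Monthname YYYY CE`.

23 February 1783 CE

Counting from JDN 2299161 = 15 Oct 1582 gives an offset of 73180 days.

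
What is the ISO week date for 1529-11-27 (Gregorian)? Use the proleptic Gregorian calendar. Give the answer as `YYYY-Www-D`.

1529-W48-3

The weekday is Wednesday (ISO weekday 3).
That Wednesday belongs to ISO week 48 of ISO year 1529.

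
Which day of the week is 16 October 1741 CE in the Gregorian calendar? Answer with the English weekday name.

Monday

JDN 2357236 mod 7 = 0, and JDN 0 was a Monday, so this is a Monday.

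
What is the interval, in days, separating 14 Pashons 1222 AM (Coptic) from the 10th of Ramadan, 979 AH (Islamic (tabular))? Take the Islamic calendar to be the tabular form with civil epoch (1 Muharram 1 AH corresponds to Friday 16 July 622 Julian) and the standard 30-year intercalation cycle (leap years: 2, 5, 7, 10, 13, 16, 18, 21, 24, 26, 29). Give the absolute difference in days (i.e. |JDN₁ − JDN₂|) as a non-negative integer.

JDN of the first date = 2271253.
JDN of the second date = 2295256.
|2295256 − 2271253| = 24003.

24003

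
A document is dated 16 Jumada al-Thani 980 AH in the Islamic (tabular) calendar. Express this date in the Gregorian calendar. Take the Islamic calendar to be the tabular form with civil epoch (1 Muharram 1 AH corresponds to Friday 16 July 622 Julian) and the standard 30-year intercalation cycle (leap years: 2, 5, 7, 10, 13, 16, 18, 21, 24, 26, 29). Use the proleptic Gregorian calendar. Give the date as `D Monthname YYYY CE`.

Julian Day Number of the source date = 2295528.
Converting JDN 2295528 to the Gregorian calendar gives 3 November 1572 CE.

3 November 1572 CE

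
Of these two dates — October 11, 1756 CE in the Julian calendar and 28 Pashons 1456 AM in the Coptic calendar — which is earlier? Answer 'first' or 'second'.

First date → JDN 2362721; second date → JDN 2356736.
JDN 2356736 < JDN 2362721, so the second date is earlier.

second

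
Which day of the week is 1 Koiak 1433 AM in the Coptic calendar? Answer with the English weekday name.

This is JDN 2348158 (8 December 1716 Gregorian).
Since JDN mod 7 = 1 (0 = Monday), the day is Tuesday.

Tuesday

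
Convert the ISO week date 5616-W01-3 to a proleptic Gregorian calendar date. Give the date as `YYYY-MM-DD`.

ISO week 1 of 5616 is the week containing the first Thursday of 5616.
Week 1, day 3 (Wednesday) lands on 5616-01-06.

5616-01-06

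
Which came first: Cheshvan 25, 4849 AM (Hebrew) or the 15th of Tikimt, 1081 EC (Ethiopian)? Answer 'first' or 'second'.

second

First date → JDN 2118766; second date → JDN 2118735.
JDN 2118735 < JDN 2118766, so the second date is earlier.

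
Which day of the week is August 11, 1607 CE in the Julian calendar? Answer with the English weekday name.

Tuesday

Equivalently 21 August 1607 Gregorian, JDN 2308237.
2308237 ≡ 1 (mod 7); counting from Monday = 0 gives Tuesday.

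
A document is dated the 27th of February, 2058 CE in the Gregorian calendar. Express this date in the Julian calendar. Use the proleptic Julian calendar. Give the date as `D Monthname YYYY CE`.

14 February 2058 CE

The Julian–Gregorian offset here is 13 days (Julian trailing).
27 February 2058 Gregorian − 13 days → 14 February 2058 Julian.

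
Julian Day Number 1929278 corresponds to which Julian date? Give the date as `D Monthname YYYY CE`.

The proleptic Gregorian equivalent of JDN 1929278 is 30 January 570.
In the Julian calendar that day is 28 January 570 CE.

28 January 570 CE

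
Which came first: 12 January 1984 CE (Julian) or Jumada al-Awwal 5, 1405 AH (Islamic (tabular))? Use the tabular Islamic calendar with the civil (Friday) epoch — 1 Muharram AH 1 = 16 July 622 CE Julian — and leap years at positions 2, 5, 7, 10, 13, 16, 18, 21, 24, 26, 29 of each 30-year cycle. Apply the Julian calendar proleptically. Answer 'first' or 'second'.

first

First date → JDN 2445725; second date → JDN 2446093.
JDN 2445725 < JDN 2446093, so the first date is earlier.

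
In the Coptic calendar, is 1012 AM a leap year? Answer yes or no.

no

1012 mod 4 = 0; in the Coptic calendar a year is leap when year mod 4 = 3, so it is a common year.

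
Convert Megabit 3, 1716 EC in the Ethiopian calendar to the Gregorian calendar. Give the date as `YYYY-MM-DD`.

Julian Day Number of the source date = 2350807.
Converting JDN 2350807 to the Gregorian calendar gives 10 March 1724 CE.

1724-03-10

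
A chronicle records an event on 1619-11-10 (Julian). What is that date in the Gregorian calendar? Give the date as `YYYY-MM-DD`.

1619-11-20

At this point the Julian calendar is 10 days behind the Gregorian.
10 November 1619 Julian + 10 days → 20 November 1619 Gregorian.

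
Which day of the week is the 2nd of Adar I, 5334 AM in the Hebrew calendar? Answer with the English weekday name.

Equivalently 3 February 1574 Gregorian, JDN 2295985.
JDN 2295985 mod 7 = 6, and JDN 0 was a Monday, so this is a Sunday.

Sunday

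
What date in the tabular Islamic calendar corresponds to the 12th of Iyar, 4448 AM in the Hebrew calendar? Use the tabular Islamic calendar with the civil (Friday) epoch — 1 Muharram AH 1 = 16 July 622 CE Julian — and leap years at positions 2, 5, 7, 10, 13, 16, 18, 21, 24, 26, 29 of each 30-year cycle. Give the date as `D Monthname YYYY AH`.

10 Shawwal 68 AH

The source date corresponds to 21 April 688 in the proleptic Gregorian calendar (JDN 1972458).
That day falls on 10 Shawwal 68 AH in the tabular Islamic calendar.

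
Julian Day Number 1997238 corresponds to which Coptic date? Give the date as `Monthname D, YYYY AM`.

Meshir 26, 472 AM

The proleptic Gregorian equivalent of JDN 1997238 is 25 February 756.
In the Coptic calendar that day is Meshir 26, 472 AM.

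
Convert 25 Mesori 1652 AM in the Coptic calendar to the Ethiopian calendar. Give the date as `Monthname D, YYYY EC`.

Both dates share Julian Day Number 2428412; in the Ethiopian calendar that is 25 Nehase 1928 EC.

Nehase 25, 1928 EC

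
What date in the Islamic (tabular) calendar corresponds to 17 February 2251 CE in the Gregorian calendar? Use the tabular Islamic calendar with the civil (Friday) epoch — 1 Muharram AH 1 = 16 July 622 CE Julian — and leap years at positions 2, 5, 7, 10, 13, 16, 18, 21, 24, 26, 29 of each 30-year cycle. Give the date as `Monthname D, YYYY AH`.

Both dates share Julian Day Number 2543268; in the tabular Islamic calendar that is 25 Rajab 1679 AH.

Rajab 25, 1679 AH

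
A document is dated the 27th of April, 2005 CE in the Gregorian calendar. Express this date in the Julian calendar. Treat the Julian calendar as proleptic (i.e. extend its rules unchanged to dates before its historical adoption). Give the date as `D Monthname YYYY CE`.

14 April 2005 CE

At this point the Julian calendar is 13 days behind the Gregorian.
27 April 2005 Gregorian − 13 days → 14 April 2005 Julian.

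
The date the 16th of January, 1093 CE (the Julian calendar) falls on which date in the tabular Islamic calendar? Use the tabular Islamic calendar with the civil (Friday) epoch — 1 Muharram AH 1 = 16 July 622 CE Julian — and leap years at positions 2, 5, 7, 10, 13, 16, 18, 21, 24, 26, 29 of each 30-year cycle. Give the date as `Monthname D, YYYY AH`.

Dhu al-Hijjah 15, 485 AH

The source date corresponds to 22 January 1093 in the proleptic Gregorian calendar (JDN 2120292).
That day falls on 15 Dhu al-Hijjah 485 AH in the tabular Islamic calendar.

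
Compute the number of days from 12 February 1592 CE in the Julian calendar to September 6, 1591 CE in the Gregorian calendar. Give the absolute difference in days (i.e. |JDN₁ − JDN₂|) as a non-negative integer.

First date → JDN 2302578; second date → JDN 2302409.
The interval is |2302578 − 2302409| = 169 days.

169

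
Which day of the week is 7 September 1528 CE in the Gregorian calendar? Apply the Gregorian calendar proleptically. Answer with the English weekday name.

Since JDN mod 7 = 4 (0 = Monday), the day is Friday.

Friday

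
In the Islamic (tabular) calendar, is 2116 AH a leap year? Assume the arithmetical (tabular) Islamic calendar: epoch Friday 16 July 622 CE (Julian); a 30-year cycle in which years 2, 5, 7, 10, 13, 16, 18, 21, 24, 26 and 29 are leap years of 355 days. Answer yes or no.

Year 2116 AH is year 16 of its 30-year cycle; leap positions are 2, 5, 7, 10, 13, 16, 18, 21, 24, 26, 29, so it is a leap year (355 days).

yes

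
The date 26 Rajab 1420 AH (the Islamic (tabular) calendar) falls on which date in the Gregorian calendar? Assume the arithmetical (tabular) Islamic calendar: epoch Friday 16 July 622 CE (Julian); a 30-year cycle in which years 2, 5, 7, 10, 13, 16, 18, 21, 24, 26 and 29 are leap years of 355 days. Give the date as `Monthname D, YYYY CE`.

November 5, 1999 CE

Both dates share Julian Day Number 2451488; in the Gregorian calendar that is 5 November 1999 CE.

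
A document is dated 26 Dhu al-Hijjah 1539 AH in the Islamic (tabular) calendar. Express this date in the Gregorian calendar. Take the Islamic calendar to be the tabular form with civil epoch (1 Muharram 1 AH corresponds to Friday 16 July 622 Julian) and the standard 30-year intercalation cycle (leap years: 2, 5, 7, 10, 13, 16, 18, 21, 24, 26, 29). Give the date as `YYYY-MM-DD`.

Both dates share Julian Day Number 2493806; in the Gregorian calendar that is 16 September 2115 CE.

2115-09-16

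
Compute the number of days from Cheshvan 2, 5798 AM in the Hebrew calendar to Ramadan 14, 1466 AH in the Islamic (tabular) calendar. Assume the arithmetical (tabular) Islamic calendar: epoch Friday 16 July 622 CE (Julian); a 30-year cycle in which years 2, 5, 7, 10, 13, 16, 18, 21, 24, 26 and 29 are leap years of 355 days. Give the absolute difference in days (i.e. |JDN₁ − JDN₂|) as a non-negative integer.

2493

First date → JDN 2465343; second date → JDN 2467836.
The interval is |2465343 − 2467836| = 2493 days.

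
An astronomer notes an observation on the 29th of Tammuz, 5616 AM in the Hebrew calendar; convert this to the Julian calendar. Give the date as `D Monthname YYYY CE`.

Julian Day Number of the source date = 2399163.
Converting JDN 2399163 to the Julian calendar gives 20 July 1856 CE.

20 July 1856 CE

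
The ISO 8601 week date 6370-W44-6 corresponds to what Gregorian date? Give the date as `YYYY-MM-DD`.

ISO week 1 of 6370 is the week containing the first Thursday of 6370.
Week 44, day 6 (Saturday) lands on 6370-10-31.

6370-10-31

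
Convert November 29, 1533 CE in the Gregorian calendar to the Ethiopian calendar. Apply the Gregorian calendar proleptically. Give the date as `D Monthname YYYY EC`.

23 Hidar 1526 EC

Both dates share Julian Day Number 2281309; in the Ethiopian calendar that is 23 Hidar 1526 EC.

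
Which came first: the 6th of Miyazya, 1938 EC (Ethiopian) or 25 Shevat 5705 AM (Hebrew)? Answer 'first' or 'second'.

second

The two dates have Julian Day Numbers 2431925 and 2431495 respectively.
Since 2431495 < 2431925, the second date comes first.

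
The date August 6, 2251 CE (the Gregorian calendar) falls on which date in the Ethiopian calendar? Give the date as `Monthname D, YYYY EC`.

Both dates share Julian Day Number 2543438; in the Ethiopian calendar that is 28 Hamle 2243 EC.

Hamle 28, 2243 EC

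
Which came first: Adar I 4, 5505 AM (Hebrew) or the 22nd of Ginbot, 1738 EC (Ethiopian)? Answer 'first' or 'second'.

Converting both to JDN: 2358445 vs 2358921; the smaller is the first.

first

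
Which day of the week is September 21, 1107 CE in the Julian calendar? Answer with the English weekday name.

Saturday

This is JDN 2125653 (28 September 1107 Gregorian).
2125653 ≡ 5 (mod 7); counting from Monday = 0 gives Saturday.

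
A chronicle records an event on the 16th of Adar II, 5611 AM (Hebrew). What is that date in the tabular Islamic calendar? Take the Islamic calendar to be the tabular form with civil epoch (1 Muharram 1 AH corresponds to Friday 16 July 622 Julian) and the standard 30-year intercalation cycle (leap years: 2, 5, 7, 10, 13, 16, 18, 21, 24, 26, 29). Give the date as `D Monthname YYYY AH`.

17 Jumada al-Awwal 1267 AH

Julian Day Number of the source date = 2397202.
Converting JDN 2397202 to the tabular Islamic calendar gives 17 Jumada al-Awwal 1267 AH.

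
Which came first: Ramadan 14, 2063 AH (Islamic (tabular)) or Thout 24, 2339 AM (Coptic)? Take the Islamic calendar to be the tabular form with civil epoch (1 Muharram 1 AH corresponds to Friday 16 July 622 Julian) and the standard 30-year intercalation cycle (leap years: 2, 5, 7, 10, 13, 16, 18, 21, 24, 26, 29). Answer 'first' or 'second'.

Converting both to JDN: 2679393 vs 2679007; the smaller is the second.

second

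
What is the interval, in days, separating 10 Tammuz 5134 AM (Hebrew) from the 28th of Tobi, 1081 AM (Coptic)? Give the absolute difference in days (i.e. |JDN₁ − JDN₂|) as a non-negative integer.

First date → JDN 2223082; second date → JDN 2219647.
The interval is |2223082 − 2219647| = 3435 days.

3435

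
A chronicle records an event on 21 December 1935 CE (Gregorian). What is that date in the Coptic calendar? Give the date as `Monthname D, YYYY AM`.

Julian Day Number of the source date = 2428158.
Converting JDN 2428158 to the Coptic calendar gives 11 Koiak 1652 AM.

Koiak 11, 1652 AM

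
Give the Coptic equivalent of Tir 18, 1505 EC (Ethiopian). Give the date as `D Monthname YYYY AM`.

18 Tobi 1229 AM

The source date corresponds to 23 January 1513 in the proleptic Gregorian calendar (JDN 2273694).
That day falls on 18 Tobi 1229 AM in the Coptic calendar.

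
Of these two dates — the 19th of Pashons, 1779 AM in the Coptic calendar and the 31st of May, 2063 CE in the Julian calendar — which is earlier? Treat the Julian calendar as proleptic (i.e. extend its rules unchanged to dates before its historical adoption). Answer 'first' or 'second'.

first

The two dates have Julian Day Numbers 2474702 and 2474719 respectively.
Since 2474702 < 2474719, the first date comes first.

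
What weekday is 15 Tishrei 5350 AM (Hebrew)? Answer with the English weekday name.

Monday

This is JDN 2301698 (25 September 1589 Gregorian).
2301698 ≡ 0 (mod 7); counting from Monday = 0 gives Monday.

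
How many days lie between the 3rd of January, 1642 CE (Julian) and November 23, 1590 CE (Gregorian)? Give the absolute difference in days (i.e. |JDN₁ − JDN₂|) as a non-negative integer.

18679

JDN of the first date = 2320801.
JDN of the second date = 2302122.
|2302122 − 2320801| = 18679.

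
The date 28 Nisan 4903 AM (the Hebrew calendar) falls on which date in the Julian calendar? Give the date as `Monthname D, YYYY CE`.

April 14, 1143 CE

The source date corresponds to 21 April 1143 in the proleptic Gregorian calendar (JDN 2138642).
That day falls on 14 April 1143 CE in the Julian calendar.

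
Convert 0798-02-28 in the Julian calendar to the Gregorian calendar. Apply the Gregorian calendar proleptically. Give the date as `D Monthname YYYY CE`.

4 March 798 CE

At this point the Julian calendar is 4 days behind the Gregorian.
28 February 798 Julian + 4 days → 4 March 798 Gregorian.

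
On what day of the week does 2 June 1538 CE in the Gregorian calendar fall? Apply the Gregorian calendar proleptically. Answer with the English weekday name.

Thursday

2282955 ≡ 3 (mod 7); counting from Monday = 0 gives Thursday.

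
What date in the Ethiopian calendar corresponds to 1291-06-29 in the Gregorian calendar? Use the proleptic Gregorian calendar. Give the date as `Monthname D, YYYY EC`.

Both dates share Julian Day Number 2192768; in the Ethiopian calendar that is 28 Sene 1283 EC.

Sene 28, 1283 EC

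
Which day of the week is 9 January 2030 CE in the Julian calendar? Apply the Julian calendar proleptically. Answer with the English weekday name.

Tuesday

In the Gregorian calendar this is 22 January 2030 (JDN 2462524).
JDN 2462524 mod 7 = 1, and JDN 0 was a Monday, so this is a Tuesday.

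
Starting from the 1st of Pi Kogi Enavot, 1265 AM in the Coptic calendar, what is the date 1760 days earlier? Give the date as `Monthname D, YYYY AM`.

Hathor 2, 1261 AM

Counting 1760 days back from JDN 2287066 reaches JDN 2285306, which is Hathor 2, 1261 AM.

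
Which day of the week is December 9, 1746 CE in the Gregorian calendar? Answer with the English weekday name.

2359116 ≡ 4 (mod 7); counting from Monday = 0 gives Friday.

Friday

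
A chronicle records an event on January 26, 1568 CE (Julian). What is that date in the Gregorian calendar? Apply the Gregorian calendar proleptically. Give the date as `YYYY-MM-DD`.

For dates in this range the Gregorian date is 10 days ahead of the Julian.
26 January 1568 Julian + 10 days → 5 February 1568 Gregorian.

1568-02-05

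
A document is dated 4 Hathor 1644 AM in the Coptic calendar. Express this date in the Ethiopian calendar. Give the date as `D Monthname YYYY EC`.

4 Hidar 1920 EC

Julian Day Number of the source date = 2425199.
Converting JDN 2425199 to the Ethiopian calendar gives 4 Hidar 1920 EC.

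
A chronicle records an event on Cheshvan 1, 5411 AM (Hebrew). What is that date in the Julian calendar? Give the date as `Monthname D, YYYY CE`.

The source date corresponds to 26 October 1650 in the Gregorian calendar (JDN 2324009).
That day falls on 16 October 1650 CE in the Julian calendar.

October 16, 1650 CE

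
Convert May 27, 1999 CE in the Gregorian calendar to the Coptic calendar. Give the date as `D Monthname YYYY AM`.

Both dates share Julian Day Number 2451326; in the Coptic calendar that is 19 Pashons 1715 AM.

19 Pashons 1715 AM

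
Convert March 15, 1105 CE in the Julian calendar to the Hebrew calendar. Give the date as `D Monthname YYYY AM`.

27 Adar 4865 AM

Both dates share Julian Day Number 2124733; in the Hebrew calendar that is 27 Adar 4865 AM.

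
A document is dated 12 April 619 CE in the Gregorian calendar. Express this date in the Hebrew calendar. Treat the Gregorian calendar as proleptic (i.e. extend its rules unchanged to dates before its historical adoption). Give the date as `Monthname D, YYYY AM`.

Both dates share Julian Day Number 1947246; in the Hebrew calendar that is 19 Nisan 4379 AM.

Nisan 19, 4379 AM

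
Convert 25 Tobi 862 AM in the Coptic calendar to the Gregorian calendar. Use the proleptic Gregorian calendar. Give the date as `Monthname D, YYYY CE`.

January 27, 1146 CE

Julian Day Number of the source date = 2139654.
Converting JDN 2139654 to the Gregorian calendar gives 27 January 1146 CE.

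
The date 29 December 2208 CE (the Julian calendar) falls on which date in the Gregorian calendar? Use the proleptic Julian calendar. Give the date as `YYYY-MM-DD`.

2209-01-13

The Julian–Gregorian offset here is 15 days (Julian trailing).
29 December 2208 Julian + 15 days → 13 January 2209 Gregorian.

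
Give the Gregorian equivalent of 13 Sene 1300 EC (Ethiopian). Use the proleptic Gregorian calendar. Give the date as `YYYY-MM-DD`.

Both dates share Julian Day Number 2198963; in the Gregorian calendar that is 15 June 1308 CE.

1308-06-15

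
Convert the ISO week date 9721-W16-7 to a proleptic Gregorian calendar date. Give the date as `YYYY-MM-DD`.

9721-04-20

ISO week 1 of 9721 is the week containing the first Thursday of 9721.
Week 16, day 7 (Sunday) lands on 9721-04-20.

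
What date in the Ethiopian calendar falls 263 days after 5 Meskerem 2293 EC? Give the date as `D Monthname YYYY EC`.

28 Ginbot 2293 EC

The starting date is JDN 2561378; 2561378 + 263 = 2561641.
JDN 2561641 corresponds to 28 Ginbot 2293 EC.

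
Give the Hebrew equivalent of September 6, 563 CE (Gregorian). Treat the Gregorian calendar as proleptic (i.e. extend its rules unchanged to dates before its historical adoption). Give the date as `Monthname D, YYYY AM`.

Both dates share Julian Day Number 1926940; in the Hebrew calendar that is 1 Tishrei 4324 AM.

Tishrei 1, 4324 AM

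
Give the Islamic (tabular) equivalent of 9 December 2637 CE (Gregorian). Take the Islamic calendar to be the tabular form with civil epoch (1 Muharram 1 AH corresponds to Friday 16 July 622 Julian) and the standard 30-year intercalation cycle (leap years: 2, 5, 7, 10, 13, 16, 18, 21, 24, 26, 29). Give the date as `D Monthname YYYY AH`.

29 Rabi' al-Awwal 2078 AH

Both dates share Julian Day Number 2684547; in the tabular Islamic calendar that is 29 Rabi' al-Awwal 2078 AH.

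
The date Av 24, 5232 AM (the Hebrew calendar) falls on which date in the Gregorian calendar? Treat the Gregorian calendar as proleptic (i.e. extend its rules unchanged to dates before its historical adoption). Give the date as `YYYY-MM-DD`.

Both dates share Julian Day Number 2258916; in the Gregorian calendar that is 7 August 1472 CE.

1472-08-07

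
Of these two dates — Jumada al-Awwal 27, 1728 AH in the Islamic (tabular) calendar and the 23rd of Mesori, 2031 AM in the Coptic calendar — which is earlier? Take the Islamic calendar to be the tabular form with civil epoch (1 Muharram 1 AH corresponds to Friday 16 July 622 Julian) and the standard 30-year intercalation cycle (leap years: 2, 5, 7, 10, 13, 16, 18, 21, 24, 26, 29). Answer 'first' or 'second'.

The two dates have Julian Day Numbers 2560575 and 2566839 respectively.
Since 2560575 < 2566839, the first date comes first.

first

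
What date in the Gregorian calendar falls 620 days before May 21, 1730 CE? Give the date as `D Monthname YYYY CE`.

JDN of May 21, 1730 CE = 2353070.
2353070 − 620 = 2352450.
JDN 2352450 in the Gregorian calendar is 8 September 1728 CE.

8 September 1728 CE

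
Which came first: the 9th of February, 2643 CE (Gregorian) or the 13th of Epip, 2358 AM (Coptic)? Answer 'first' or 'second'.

second

First date → JDN 2686435; second date → JDN 2686236.
JDN 2686236 < JDN 2686435, so the second date is earlier.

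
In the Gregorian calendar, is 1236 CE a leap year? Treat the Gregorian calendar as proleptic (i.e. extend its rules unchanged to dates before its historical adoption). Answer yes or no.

yes

1236 is divisible by 4 and not by 100, so it is a leap year.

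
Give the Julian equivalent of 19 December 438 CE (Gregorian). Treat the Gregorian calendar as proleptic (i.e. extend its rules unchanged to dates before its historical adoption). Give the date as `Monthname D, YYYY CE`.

The Julian–Gregorian offset here is 1 day (Julian trailing).
19 December 438 Gregorian − 1 day → 18 December 438 Julian.

December 18, 438 CE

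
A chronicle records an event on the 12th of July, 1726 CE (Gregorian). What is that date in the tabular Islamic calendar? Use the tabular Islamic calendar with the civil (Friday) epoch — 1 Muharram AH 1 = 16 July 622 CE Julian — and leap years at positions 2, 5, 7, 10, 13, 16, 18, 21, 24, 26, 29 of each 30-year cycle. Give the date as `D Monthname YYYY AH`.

Both dates share Julian Day Number 2351661; in the tabular Islamic calendar that is 12 Dhu al-Qa'dah 1138 AH.

12 Dhu al-Qa'dah 1138 AH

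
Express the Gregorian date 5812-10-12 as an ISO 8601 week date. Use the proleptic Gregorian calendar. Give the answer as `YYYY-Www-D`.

5812-W42-1

The weekday is Monday (ISO weekday 1).
That Monday belongs to ISO week 42 of ISO year 5812.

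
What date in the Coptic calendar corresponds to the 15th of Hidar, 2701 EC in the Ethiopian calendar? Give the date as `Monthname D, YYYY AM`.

The source date corresponds to 30 November 2708 in the Gregorian calendar (JDN 2710470).
That day falls on 15 Hathor 2425 AM in the Coptic calendar.

Hathor 15, 2425 AM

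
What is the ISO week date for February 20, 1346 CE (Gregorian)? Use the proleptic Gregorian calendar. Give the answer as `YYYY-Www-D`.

The weekday is Sunday (ISO weekday 7).
That Sunday belongs to ISO week 7 of ISO year 1346.

1346-W07-7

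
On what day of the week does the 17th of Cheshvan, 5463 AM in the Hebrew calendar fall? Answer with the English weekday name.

In the Gregorian calendar this is 8 November 1702 (JDN 2343014).
2343014 ≡ 2 (mod 7); counting from Monday = 0 gives Wednesday.

Wednesday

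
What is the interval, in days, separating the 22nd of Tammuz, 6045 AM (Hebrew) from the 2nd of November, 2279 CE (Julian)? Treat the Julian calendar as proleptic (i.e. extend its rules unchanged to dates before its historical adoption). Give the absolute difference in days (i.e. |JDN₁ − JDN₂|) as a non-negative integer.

2078

JDN of the first date = 2555846.
JDN of the second date = 2553768.
|2553768 − 2555846| = 2078.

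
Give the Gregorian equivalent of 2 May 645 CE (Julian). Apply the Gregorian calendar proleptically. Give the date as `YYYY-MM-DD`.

For dates in this range the Gregorian date is 3 days ahead of the Julian.
2 May 645 Julian + 3 days → 5 May 645 Gregorian.

0645-05-05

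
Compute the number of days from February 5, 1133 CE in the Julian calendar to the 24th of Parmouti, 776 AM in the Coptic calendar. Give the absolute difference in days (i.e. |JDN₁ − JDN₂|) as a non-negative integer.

JDN of the first date = 2134922.
JDN of the second date = 2108332.
|2108332 − 2134922| = 26590.

26590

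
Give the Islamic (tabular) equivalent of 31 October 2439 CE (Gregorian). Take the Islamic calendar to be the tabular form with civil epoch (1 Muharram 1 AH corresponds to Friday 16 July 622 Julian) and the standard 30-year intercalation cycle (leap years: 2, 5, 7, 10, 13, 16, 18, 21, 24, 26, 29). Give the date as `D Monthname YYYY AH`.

Julian Day Number of the source date = 2612190.
Converting JDN 2612190 to the tabular Islamic calendar gives 22 Muharram 1874 AH.

22 Muharram 1874 AH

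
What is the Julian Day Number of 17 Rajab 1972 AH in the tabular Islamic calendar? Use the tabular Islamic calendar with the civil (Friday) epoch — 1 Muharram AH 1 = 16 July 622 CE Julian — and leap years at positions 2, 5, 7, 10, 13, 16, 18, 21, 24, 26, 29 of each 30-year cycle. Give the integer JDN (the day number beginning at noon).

In the Gregorian calendar the same day is 21 May 2535.
JDN 2451545 is 1 January 2000 CE (Gregorian); the target day is +195545 days from there, so JDN = 2647090.

2647090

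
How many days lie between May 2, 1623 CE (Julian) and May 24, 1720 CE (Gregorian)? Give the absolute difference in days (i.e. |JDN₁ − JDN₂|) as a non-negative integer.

35441

First date → JDN 2313980; second date → JDN 2349421.
The interval is |2313980 − 2349421| = 35441 days.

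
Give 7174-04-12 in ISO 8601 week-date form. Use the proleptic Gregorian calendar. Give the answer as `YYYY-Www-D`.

The weekday is Friday (ISO weekday 5).
That Friday belongs to ISO week 15 of ISO year 7174.

7174-W15-5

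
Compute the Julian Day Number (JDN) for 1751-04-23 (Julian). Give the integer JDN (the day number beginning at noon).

2360723

In the Gregorian calendar the same day is 4 May 1751.
JDN 2299161 is 15 October 1582 CE (Gregorian); the target day is +61562 days from there, so JDN = 2360723.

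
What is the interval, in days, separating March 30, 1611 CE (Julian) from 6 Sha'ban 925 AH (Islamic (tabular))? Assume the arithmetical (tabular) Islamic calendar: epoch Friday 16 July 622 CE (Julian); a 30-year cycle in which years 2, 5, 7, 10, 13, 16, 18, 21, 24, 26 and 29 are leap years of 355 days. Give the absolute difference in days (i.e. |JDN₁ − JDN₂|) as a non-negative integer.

JDN of the first date = 2309564.
JDN of the second date = 2276087.
|2276087 − 2309564| = 33477.

33477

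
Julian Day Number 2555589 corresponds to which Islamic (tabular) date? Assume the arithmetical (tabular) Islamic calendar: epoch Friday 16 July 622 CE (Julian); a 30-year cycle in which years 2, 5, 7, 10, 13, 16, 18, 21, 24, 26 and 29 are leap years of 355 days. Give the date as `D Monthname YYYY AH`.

JDN 2555589 is 11 November 2284 in the Gregorian calendar.
In the tabular Islamic calendar that day is 2 Jumada al-Awwal 1714 AH.

2 Jumada al-Awwal 1714 AH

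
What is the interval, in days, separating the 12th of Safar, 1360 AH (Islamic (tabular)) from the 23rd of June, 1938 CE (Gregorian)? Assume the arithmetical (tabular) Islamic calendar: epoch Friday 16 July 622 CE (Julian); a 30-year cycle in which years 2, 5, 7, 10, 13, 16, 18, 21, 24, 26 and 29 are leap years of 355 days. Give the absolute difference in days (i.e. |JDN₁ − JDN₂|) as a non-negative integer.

First date → JDN 2430065; second date → JDN 2429073.
The interval is |2430065 − 2429073| = 992 days.

992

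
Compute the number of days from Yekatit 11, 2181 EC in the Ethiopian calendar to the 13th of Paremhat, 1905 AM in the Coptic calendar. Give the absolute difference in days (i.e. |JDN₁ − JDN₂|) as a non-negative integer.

32

First date → JDN 2520626; second date → JDN 2520658.
The interval is |2520626 − 2520658| = 32 days.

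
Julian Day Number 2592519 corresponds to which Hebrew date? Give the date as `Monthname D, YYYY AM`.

Kislev 19, 6146 AM

The Gregorian equivalent of JDN 2592519 is 22 December 2385.
In the Hebrew calendar that day is Kislev 19, 6146 AM.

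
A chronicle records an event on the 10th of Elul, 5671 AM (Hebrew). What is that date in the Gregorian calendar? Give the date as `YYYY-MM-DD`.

Both dates share Julian Day Number 2419283; in the Gregorian calendar that is 3 September 1911 CE.

1911-09-03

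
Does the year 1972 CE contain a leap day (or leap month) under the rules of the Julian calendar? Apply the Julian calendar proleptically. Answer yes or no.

1972 mod 4 = 0, so it is a leap year in the Julian calendar.

yes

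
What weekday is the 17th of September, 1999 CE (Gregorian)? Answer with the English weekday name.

2451439 ≡ 4 (mod 7); counting from Monday = 0 gives Friday.

Friday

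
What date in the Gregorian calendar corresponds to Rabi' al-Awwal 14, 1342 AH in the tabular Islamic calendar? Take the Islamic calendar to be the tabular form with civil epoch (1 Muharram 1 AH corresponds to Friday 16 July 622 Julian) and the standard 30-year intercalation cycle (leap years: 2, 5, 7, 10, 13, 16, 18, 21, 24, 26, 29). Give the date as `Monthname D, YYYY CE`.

October 25, 1923 CE

Both dates share Julian Day Number 2423718; in the Gregorian calendar that is 25 October 1923 CE.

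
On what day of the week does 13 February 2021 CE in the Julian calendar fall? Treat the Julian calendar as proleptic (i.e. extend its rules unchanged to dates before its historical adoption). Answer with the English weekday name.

Equivalently 26 February 2021 Gregorian, JDN 2459272.
2459272 ≡ 4 (mod 7); counting from Monday = 0 gives Friday.

Friday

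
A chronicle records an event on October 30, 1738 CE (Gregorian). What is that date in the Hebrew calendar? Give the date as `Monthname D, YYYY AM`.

Cheshvan 16, 5499 AM

Both dates share Julian Day Number 2356154; in the Hebrew calendar that is 16 Cheshvan 5499 AM.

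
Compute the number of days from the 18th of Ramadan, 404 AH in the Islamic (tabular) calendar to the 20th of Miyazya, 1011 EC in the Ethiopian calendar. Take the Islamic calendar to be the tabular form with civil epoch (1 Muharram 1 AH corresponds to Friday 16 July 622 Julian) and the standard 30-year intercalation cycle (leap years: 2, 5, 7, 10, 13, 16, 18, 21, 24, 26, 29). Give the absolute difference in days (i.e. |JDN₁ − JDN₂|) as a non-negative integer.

JDN of the first date = 2091503.
JDN of the second date = 2093352.
|2093352 − 2091503| = 1849.

1849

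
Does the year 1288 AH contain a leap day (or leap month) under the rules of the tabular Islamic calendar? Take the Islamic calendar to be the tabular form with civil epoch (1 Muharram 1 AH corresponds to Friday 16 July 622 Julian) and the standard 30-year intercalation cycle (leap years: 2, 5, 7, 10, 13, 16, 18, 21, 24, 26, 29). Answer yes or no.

no

Year 1288 AH is year 28 of its 30-year cycle; leap positions are 2, 5, 7, 10, 13, 16, 18, 21, 24, 26, 29, so it is a common year (354 days).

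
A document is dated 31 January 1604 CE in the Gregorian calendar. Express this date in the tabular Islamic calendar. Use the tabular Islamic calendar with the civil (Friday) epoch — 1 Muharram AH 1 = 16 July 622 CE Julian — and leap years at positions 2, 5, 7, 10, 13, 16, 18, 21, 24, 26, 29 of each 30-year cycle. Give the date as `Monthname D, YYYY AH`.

Both dates share Julian Day Number 2306939; in the tabular Islamic calendar that is 28 Sha'ban 1012 AH.

Sha'ban 28, 1012 AH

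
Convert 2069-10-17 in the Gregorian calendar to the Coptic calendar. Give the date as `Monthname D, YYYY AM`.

Paopi 7, 1786 AM

Both dates share Julian Day Number 2477037; in the Coptic calendar that is 7 Paopi 1786 AM.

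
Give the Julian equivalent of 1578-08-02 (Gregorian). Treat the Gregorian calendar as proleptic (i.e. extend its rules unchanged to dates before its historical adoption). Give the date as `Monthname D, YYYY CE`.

At this point the Julian calendar is 10 days behind the Gregorian.
2 August 1578 Gregorian − 10 days → 23 July 1578 Julian.

July 23, 1578 CE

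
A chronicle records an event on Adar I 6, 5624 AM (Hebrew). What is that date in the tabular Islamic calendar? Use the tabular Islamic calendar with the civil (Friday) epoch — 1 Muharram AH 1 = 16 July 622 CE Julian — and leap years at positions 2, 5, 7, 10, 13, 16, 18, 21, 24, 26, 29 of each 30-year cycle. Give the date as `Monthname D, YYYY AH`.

Ramadan 5, 1280 AH

The source date corresponds to 13 February 1864 in the Gregorian calendar (JDN 2401915).
That day falls on 5 Ramadan 1280 AH in the tabular Islamic calendar.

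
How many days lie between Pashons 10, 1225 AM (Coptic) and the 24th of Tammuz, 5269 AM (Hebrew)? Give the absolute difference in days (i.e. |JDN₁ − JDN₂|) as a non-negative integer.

68

First date → JDN 2272345; second date → JDN 2272413.
The interval is |2272345 − 2272413| = 68 days.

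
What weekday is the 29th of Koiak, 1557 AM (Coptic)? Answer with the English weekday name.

This is JDN 2393477 (6 January 1841 Gregorian).
JDN 2393477 mod 7 = 2, and JDN 0 was a Monday, so this is a Wednesday.

Wednesday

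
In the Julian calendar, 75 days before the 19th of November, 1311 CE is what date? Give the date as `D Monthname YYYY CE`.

The starting date is JDN 2200223; 2200223 − 75 = 2200148.
JDN 2200148 corresponds to 5 September 1311 CE.

5 September 1311 CE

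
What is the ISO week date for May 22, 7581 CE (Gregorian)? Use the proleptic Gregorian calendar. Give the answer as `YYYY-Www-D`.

7581-W21-5

The weekday is Friday (ISO weekday 5).
That Friday belongs to ISO week 21 of ISO year 7581.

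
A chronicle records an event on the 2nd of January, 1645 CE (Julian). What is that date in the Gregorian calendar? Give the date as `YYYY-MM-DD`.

1645-01-12

At this point the Julian calendar is 10 days behind the Gregorian.
2 January 1645 Julian + 10 days → 12 January 1645 Gregorian.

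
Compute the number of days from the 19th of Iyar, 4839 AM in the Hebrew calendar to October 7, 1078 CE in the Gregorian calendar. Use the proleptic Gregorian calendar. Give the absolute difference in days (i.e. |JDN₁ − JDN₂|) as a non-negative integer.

JDN of the first date = 2115276.
JDN of the second date = 2115071.
|2115071 − 2115276| = 205.

205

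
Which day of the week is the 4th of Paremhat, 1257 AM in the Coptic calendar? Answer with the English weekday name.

In the proleptic Gregorian calendar this is 10 March 1541 (JDN 2283967).
JDN 2283967 mod 7 = 0, and JDN 0 was a Monday, so this is a Monday.

Monday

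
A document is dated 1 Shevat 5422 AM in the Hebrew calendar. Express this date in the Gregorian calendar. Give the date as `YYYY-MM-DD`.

Julian Day Number of the source date = 2328114.
Converting JDN 2328114 to the Gregorian calendar gives 21 January 1662 CE.

1662-01-21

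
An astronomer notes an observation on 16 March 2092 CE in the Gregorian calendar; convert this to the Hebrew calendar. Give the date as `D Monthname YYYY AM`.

7 Adar II 5852 AM

Both dates share Julian Day Number 2485223; in the Hebrew calendar that is 7 Adar II 5852 AM.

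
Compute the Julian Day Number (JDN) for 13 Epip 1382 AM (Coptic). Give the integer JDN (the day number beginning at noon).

Equivalently 17 July 1666 (Gregorian).
JDN 2299161 is 15 October 1582 CE (Gregorian); the target day is +30591 days from there, so JDN = 2329752.

2329752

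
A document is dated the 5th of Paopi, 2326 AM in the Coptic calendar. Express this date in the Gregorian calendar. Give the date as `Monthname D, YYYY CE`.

Both dates share Julian Day Number 2674270; in the Gregorian calendar that is 20 October 2609 CE.

October 20, 2609 CE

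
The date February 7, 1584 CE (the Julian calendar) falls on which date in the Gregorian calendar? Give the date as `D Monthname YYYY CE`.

The Julian–Gregorian offset here is 10 days (Julian trailing).
7 February 1584 Julian + 10 days → 17 February 1584 Gregorian.

17 February 1584 CE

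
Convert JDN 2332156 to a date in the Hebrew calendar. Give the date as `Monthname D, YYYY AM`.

The Gregorian equivalent of JDN 2332156 is 14 February 1673.
In the Hebrew calendar that day is Shevat 28, 5433 AM.

Shevat 28, 5433 AM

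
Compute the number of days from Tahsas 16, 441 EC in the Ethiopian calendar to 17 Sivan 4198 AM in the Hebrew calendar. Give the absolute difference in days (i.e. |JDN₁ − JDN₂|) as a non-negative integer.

First date → JDN 1885036; second date → JDN 1881183.
The interval is |1885036 − 1881183| = 3853 days.

3853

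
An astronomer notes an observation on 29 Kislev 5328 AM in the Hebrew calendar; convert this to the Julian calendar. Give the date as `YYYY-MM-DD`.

1567-12-01

The source date corresponds to 11 December 1567 in the proleptic Gregorian calendar (JDN 2293739).
That day falls on 1 December 1567 CE in the Julian calendar.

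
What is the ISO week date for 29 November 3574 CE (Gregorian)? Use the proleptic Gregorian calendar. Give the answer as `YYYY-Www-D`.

3574-W48-5

The weekday is Friday (ISO weekday 5).
That Friday belongs to ISO week 48 of ISO year 3574.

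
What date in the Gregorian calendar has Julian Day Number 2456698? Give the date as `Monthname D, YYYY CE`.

JDN 2451545 is 1 Jan 2000; 2456698 is +5153 days from there.

February 9, 2014 CE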